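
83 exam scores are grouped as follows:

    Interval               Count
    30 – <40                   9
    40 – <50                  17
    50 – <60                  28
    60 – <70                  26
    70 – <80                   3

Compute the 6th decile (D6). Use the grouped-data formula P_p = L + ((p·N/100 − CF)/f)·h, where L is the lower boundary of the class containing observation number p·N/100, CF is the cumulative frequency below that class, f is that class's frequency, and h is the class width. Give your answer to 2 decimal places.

N = 83; target position k = 60/100 · 83 = 49.8.
Cumulative frequencies: 9, 26, 54, 80, 83.
Observation 49.8 falls in the class 50 – <60.
L = 50, CF = 26, f = 28, h = 10.
P60 = 50 + ((49.8 − 26)/28)·10 = 50 + 8.5 = 58.5.

58.50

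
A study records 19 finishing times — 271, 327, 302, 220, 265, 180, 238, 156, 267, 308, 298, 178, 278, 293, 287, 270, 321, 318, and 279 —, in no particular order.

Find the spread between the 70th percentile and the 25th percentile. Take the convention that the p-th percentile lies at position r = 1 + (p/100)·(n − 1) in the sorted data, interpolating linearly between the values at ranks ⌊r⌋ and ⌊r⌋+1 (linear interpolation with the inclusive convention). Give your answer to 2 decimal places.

44.50

Sorted: 156, 178, 180, 220, 238, 265, 267, 270, 271, 278, 279, 287, 293, 298, 302, 308, 318, 321, 327.
n = 19.
P25: r = 5.5; ranks 5–6 are 238, 265; interpolating gives 251.5.
P70: r = 13.6; ranks 13–14 are 293, 298; interpolating gives 296.
Difference: 296 − 251.5 = 44.5.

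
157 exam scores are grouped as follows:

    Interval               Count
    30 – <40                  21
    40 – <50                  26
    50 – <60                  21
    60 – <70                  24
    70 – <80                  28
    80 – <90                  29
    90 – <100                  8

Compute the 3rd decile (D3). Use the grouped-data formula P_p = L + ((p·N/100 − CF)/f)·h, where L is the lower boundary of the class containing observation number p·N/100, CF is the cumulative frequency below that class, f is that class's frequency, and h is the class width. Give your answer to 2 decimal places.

50.05

N = 157; target position k = 30/100 · 157 = 47.1.
Cumulative frequencies: 21, 47, 68, 92, 120, 149, 157.
Observation 47.1 falls in the class 50 – <60.
L = 50, CF = 47, f = 21, h = 10.
P30 = 50 + ((47.1 − 47)/21)·10 = 50 + 0.047619 = 50.0476.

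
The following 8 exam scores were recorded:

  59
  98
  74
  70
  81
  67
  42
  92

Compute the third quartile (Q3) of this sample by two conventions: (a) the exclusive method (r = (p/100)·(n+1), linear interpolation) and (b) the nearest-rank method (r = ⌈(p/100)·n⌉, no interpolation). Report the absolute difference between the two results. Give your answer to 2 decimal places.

Sorted: 42, 59, 67, 70, 74, 81, 92, 98.
n = 8.
(a) r = 6.75; between ranks 6 (81) and 7 (92): 89.25.
(b) the nearest-rank method: rank 6 → 81.
|89.25 − 81| = 8.25.

8.25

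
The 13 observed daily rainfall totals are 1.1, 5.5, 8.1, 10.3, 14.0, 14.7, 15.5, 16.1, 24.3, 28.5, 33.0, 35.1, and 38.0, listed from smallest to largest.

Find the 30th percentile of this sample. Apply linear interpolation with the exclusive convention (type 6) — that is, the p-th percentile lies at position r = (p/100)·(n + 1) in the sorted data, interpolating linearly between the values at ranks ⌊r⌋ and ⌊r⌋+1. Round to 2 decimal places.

n = 13.
r = (30/100)·(13 + 1) = 4.2.
Rank 4 is 10.3 and rank 5 is 14.0.
Interpolate: 10.3 + 0.2·(14.0 − 10.3) = 10.3 + 0.2·3.7 = 11.04.

11.04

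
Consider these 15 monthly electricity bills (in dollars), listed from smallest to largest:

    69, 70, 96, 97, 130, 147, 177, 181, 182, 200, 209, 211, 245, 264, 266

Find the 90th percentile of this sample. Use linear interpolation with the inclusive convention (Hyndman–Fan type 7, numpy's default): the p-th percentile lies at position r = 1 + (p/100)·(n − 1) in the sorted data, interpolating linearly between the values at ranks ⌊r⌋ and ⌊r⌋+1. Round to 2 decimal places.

n = 15.
r = 1 + (90/100)·(15 − 1) = 1 + 12.6 = 13.6.
Rank 13 is 245 and rank 14 is 264.
Interpolate: 245 + 0.6·(264 − 245) = 245 + 0.6·19 = 256.4.

256.40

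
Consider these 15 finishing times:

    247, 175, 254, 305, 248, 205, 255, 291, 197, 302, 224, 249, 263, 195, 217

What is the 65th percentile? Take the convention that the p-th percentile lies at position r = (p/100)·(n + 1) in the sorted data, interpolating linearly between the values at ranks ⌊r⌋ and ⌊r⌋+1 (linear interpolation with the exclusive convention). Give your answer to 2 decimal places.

254.40

Sorted: 175, 195, 197, 205, 217, 224, 247, 248, 249, 254, 255, 263, 291, 302, 305.
n = 15.
r = (65/100)·(15 + 1) = 10.4.
Rank 10 is 254 and rank 11 is 255.
Interpolate: 254 + 0.4·(255 − 254) = 254 + 0.4·1 = 254.4.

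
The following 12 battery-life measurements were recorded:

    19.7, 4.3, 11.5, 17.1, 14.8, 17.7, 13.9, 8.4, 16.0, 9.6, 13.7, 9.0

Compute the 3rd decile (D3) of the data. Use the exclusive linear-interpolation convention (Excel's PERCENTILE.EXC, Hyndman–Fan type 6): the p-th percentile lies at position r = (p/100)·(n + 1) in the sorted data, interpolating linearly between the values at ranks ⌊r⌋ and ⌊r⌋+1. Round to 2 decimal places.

9.54

Sorted: 4.3, 8.4, 9.0, 9.6, 11.5, 13.7, 13.9, 14.8, 16.0, 17.1, 17.7, 19.7.
n = 12.
r = (30/100)·(12 + 1) = 3.9.
Rank 3 is 9.0 and rank 4 is 9.6.
Interpolate: 9.0 + 0.9·(9.6 − 9.0) = 9.0 + 0.9·0.6 = 9.54.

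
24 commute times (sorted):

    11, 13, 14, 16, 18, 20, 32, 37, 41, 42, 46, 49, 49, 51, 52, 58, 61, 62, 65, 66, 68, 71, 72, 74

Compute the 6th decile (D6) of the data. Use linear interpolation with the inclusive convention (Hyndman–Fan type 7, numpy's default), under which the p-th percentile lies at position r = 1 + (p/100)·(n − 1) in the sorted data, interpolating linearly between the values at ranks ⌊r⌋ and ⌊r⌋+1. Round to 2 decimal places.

51.80

n = 24.
r = 1 + (60/100)·(24 − 1) = 1 + 13.8 = 14.8.
Rank 14 is 51 and rank 15 is 52.
Interpolate: 51 + 0.8·(52 − 51) = 51 + 0.8·1 = 51.8.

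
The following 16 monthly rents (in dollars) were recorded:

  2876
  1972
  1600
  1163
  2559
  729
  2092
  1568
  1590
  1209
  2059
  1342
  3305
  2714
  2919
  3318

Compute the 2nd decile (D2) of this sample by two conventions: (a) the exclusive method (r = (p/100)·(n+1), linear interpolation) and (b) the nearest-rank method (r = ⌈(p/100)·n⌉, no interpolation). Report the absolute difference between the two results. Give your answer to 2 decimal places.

Sorted: 729, 1163, 1209, 1342, 1568, 1590, 1600, 1972, 2059, 2092, 2559, 2714, 2876, 2919, 3305, 3318.
n = 16.
(a) r = 3.4; between ranks 3 (1209) and 4 (1342): 1262.2.
(b) the nearest-rank method: rank 4 → 1342.
|1262.2 − 1342| = 79.8.

79.80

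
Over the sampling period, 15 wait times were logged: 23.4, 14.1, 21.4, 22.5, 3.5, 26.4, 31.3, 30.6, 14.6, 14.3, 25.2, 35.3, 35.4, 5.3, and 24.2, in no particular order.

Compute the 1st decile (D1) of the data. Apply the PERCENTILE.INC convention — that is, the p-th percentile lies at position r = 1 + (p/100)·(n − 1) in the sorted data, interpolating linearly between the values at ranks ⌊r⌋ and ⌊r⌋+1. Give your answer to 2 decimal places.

Sorted: 3.5, 5.3, 14.1, 14.3, 14.6, 21.4, 22.5, 23.4, 24.2, 25.2, 26.4, 30.6, 31.3, 35.3, 35.4.
n = 15.
r = 1 + (10/100)·(15 − 1) = 1 + 1.4 = 2.4.
Rank 2 is 5.3 and rank 3 is 14.1.
Interpolate: 5.3 + 0.4·(14.1 − 5.3) = 5.3 + 0.4·8.8 = 8.82.

8.82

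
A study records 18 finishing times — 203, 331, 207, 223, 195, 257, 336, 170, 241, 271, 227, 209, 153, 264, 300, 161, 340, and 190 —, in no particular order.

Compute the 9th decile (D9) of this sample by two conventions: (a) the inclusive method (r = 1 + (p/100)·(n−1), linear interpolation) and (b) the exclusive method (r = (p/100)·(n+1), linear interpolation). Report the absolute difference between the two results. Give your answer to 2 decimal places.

3.90

Sorted: 153, 161, 170, 190, 195, 203, 207, 209, 223, 227, 241, 257, 264, 271, 300, 331, 336, 340.
n = 18.
(a) r = 16.3; between ranks 16 (331) and 17 (336): 332.5.
(b) r = 17.1; between ranks 17 (336) and 18 (340): 336.4.
|332.5 − 336.4| = 3.9.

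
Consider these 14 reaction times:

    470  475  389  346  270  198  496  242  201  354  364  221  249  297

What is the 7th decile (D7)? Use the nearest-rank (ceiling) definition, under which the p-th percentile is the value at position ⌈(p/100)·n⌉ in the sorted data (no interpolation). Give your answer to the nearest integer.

364

Sorted: 198, 201, 221, 242, 249, 270, 297, 346, 354, 364, 389, 470, 475, 496.
n = 14.
Position = ⌈70/100 · 14⌉ = ⌈9.8⌉ = 10.
The value at rank 10 is 364.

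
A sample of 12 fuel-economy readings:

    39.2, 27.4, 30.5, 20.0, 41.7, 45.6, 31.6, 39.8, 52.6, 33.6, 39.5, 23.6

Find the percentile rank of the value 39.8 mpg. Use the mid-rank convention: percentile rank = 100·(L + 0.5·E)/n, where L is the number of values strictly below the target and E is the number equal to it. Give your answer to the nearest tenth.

70.8

Sorted: 20.0, 23.6, 27.4, 30.5, 31.6, 33.6, 39.2, 39.5, 39.8, 41.7, 45.6, 52.6.
Count below 39.8: L = 8; count equal: E = 1; n = 12.
Percentile rank = 100·(8 + 0.5·1)/12 = 100·8.5/12 = 70.83.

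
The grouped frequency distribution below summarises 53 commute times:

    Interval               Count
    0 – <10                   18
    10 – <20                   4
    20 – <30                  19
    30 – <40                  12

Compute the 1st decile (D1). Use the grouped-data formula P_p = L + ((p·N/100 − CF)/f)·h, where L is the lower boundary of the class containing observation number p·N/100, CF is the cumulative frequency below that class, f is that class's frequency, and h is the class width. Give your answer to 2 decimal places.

N = 53; target position k = 10/100 · 53 = 5.3.
Cumulative frequencies: 18, 22, 41, 53.
Observation 5.3 falls in the class 0 – <10.
L = 0, CF = 0, f = 18, h = 10.
P10 = 0 + ((5.3 − 0)/18)·10 = 0 + 2.94444 = 2.94444.

2.94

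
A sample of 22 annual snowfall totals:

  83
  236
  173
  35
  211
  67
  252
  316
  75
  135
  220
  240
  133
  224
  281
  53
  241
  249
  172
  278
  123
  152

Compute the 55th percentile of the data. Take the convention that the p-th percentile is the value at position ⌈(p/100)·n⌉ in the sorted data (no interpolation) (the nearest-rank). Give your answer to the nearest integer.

220

Sorted: 35, 53, 67, 75, 83, 123, 133, 135, 152, 172, 173, 211, 220, 224, 236, 240, 241, 249, 252, 278, 281, 316.
n = 22.
Position = ⌈55/100 · 22⌉ = ⌈12.1⌉ = 13.
The value at rank 13 is 220.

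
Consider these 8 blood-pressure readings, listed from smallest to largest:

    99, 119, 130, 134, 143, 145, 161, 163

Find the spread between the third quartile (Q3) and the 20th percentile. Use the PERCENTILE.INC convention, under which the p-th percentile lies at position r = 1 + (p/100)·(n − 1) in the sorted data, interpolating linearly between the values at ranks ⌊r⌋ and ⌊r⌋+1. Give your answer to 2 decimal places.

n = 8.
P20: r = 2.4; ranks 2–3 are 119, 130; interpolating gives 123.4.
P75: r = 6.25; ranks 6–7 are 145, 161; interpolating gives 149.
Difference: 149 − 123.4 = 25.6.

25.60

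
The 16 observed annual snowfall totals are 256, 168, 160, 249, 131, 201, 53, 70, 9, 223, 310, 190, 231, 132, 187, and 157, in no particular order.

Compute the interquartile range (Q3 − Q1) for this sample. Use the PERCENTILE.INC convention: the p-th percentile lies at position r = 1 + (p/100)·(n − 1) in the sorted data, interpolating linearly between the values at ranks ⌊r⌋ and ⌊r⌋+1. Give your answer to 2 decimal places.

Sorted: 9, 53, 70, 131, 132, 157, 160, 168, 187, 190, 201, 223, 231, 249, 256, 310.
n = 16.
P25: r = 4.75; ranks 4–5 are 131, 132; interpolating gives 131.75.
P75: r = 12.25; ranks 12–13 are 223, 231; interpolating gives 225.
Difference: 225 − 131.75 = 93.25.

93.25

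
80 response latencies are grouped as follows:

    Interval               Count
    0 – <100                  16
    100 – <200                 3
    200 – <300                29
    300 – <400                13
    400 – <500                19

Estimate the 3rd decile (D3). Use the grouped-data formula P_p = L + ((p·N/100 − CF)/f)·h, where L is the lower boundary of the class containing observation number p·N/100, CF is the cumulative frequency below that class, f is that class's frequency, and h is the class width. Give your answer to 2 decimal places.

N = 80; target position k = 30/100 · 80 = 24.
Cumulative frequencies: 16, 19, 48, 61, 80.
Observation 24 falls in the class 200 – <300.
L = 200, CF = 19, f = 29, h = 100.
P30 = 200 + ((24 − 19)/29)·100 = 200 + 17.2414 = 217.241.

217.24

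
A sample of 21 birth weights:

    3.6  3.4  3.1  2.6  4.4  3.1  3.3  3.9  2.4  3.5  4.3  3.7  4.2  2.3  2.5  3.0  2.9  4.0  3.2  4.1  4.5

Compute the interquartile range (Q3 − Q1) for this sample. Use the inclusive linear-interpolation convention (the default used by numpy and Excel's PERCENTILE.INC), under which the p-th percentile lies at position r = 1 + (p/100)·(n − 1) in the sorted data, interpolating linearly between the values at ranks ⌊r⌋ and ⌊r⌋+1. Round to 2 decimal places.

Sorted: 2.3, 2.4, 2.5, 2.6, 2.9, 3.0, 3.1, 3.1, 3.2, 3.3, 3.4, 3.5, 3.6, 3.7, 3.9, 4.0, 4.1, 4.2, 4.3, 4.4, 4.5.
n = 21.
P25: r = 6 (integer) → 3.
P75: r = 16 (integer) → 4.
Difference: 4 − 3 = 1.

1.00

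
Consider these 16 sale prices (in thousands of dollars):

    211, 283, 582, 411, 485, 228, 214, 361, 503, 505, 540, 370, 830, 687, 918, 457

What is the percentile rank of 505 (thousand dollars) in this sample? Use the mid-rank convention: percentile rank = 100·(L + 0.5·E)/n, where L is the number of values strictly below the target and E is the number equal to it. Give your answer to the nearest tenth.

65.6

Sorted: 211, 214, 228, 283, 361, 370, 411, 457, 485, 503, 505, 540, 582, 687, 830, 918.
Count below 505: L = 10; count equal: E = 1; n = 16.
Percentile rank = 100·(10 + 0.5·1)/16 = 100·10.5/16 = 65.62.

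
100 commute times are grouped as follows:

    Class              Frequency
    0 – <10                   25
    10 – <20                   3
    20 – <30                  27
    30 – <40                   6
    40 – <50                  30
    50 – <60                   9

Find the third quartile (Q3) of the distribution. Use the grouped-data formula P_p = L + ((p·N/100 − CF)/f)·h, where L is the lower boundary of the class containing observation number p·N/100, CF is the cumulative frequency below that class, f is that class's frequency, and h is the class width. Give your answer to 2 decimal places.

N = 100; target position k = 75/100 · 100 = 75.
Cumulative frequencies: 25, 28, 55, 61, 91, 100.
Observation 75 falls in the class 40 – <50.
L = 40, CF = 61, f = 30, h = 10.
P75 = 40 + ((75 − 61)/30)·10 = 40 + 4.66667 = 44.6667.

44.67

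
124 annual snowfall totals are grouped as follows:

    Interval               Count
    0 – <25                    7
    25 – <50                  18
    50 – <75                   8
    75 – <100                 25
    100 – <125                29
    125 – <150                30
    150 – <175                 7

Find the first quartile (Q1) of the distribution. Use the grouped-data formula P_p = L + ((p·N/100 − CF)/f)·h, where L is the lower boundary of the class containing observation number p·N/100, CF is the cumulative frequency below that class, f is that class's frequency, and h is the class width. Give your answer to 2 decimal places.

68.75

N = 124; target position k = 25/100 · 124 = 31.
Cumulative frequencies: 7, 25, 33, 58, 87, 117, 124.
Observation 31 falls in the class 50 – <75.
L = 50, CF = 25, f = 8, h = 25.
P25 = 50 + ((31 − 25)/8)·25 = 50 + 18.75 = 68.75.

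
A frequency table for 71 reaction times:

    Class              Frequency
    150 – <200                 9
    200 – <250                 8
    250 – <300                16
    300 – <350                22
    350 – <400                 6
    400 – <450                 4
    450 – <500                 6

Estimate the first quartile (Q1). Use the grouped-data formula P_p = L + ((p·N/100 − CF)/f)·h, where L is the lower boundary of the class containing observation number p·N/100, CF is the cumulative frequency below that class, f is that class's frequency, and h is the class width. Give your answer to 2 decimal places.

252.34

N = 71; target position k = 25/100 · 71 = 17.75.
Cumulative frequencies: 9, 17, 33, 55, 61, 65, 71.
Observation 17.75 falls in the class 250 – <300.
L = 250, CF = 17, f = 16, h = 50.
P25 = 250 + ((17.75 − 17)/16)·50 = 250 + 2.34375 = 252.344.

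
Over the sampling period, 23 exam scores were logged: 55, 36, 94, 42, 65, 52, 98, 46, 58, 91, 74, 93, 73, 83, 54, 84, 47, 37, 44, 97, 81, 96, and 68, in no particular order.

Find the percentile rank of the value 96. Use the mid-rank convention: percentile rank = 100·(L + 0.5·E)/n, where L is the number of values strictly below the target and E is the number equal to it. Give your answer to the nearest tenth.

89.1

Sorted: 36, 37, 42, 44, 46, 47, 52, 54, 55, 58, 65, 68, 73, 74, 81, 83, 84, 91, 93, 94, 96, 97, 98.
Count below 96: L = 20; count equal: E = 1; n = 23.
Percentile rank = 100·(20 + 0.5·1)/23 = 100·20.5/23 = 89.13.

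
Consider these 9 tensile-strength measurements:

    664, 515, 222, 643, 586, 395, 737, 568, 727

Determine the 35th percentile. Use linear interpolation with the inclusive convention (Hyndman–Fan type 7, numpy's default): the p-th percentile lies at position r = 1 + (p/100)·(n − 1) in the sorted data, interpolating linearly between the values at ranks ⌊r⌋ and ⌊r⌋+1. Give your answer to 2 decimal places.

Sorted: 222, 395, 515, 568, 586, 643, 664, 727, 737.
n = 9.
r = 1 + (35/100)·(9 − 1) = 1 + 2.8 = 3.8.
Rank 3 is 515 and rank 4 is 568.
Interpolate: 515 + 0.8·(568 − 515) = 515 + 0.8·53 = 557.4.

557.40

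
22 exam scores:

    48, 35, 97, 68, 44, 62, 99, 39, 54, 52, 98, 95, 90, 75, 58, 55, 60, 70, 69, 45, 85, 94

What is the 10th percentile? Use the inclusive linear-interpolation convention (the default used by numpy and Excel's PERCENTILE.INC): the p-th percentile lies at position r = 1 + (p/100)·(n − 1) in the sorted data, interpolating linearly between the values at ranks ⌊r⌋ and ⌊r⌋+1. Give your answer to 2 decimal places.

44.10

Sorted: 35, 39, 44, 45, 48, 52, 54, 55, 58, 60, 62, 68, 69, 70, 75, 85, 90, 94, 95, 97, 98, 99.
n = 22.
r = 1 + (10/100)·(22 − 1) = 1 + 2.1 = 3.1.
Rank 3 is 44 and rank 4 is 45.
Interpolate: 44 + 0.1·(45 − 44) = 44 + 0.1·1 = 44.1.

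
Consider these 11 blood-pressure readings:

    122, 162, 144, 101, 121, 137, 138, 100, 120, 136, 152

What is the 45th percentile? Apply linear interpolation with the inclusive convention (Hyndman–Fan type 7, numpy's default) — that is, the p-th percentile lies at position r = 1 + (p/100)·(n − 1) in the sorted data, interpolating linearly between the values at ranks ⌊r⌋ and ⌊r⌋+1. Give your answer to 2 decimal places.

129.00

Sorted: 100, 101, 120, 121, 122, 136, 137, 138, 144, 152, 162.
n = 11.
r = 1 + (45/100)·(11 − 1) = 1 + 4.5 = 5.5.
Rank 5 is 122 and rank 6 is 136.
Interpolate: 122 + 0.5·(136 − 122) = 122 + 0.5·14 = 129.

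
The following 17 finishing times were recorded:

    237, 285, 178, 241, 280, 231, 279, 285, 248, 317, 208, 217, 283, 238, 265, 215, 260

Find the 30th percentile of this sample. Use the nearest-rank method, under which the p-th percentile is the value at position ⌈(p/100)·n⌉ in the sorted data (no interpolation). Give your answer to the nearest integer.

Sorted: 178, 208, 215, 217, 231, 237, 238, 241, 248, 260, 265, 279, 280, 283, 285, 285, 317.
n = 17.
Position = ⌈30/100 · 17⌉ = ⌈5.1⌉ = 6.
The value at rank 6 is 237.

237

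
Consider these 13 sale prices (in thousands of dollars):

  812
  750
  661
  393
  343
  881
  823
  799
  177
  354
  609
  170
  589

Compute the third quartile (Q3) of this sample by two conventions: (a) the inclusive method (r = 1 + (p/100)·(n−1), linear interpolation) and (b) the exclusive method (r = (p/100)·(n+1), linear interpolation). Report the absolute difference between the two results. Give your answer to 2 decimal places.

6.50

Sorted: 170, 177, 343, 354, 393, 589, 609, 661, 750, 799, 812, 823, 881.
n = 13.
(a) r = 10 → value at rank 10 = 799.
(b) r = 10.5; between ranks 10 (799) and 11 (812): 805.5.
|799 − 805.5| = 6.5.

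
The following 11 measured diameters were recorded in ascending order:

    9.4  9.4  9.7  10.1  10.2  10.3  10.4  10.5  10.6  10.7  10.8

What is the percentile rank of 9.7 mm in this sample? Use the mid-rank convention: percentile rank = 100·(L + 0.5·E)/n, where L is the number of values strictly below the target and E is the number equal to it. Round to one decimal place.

Count below 9.7: L = 2; count equal: E = 1; n = 11.
Percentile rank = 100·(2 + 0.5·1)/11 = 100·2.5/11 = 22.73.

22.7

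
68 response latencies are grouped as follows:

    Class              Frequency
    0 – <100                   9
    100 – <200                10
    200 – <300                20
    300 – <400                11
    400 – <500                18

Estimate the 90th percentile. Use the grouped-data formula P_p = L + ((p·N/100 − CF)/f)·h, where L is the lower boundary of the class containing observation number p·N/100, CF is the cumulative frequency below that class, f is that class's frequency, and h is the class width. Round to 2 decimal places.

462.22

N = 68; target position k = 90/100 · 68 = 61.2.
Cumulative frequencies: 9, 19, 39, 50, 68.
Observation 61.2 falls in the class 400 – <500.
L = 400, CF = 50, f = 18, h = 100.
P90 = 400 + ((61.2 − 50)/18)·100 = 400 + 62.2222 = 462.222.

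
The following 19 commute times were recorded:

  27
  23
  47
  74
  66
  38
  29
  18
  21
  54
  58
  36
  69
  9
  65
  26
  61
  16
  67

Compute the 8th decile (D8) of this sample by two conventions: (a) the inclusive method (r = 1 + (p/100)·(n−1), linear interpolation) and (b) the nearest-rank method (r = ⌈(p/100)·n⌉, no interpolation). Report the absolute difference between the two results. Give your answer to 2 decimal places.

0.60

Sorted: 9, 16, 18, 21, 23, 26, 27, 29, 36, 38, 47, 54, 58, 61, 65, 66, 67, 69, 74.
n = 19.
(a) r = 15.4; between ranks 15 (65) and 16 (66): 65.4.
(b) the nearest-rank method: rank 16 → 66.
|65.4 − 66| = 0.6.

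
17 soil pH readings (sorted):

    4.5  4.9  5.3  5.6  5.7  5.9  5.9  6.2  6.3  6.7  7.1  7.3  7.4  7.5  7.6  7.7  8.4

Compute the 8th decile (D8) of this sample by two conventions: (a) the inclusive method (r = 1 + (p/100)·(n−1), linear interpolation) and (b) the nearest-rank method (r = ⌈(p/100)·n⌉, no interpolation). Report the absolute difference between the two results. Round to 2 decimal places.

n = 17.
(a) r = 13.8; between ranks 13 (7.4) and 14 (7.5): 7.48.
(b) the nearest-rank method: rank 14 → 7.5.
|7.48 − 7.5| = 0.02.

0.02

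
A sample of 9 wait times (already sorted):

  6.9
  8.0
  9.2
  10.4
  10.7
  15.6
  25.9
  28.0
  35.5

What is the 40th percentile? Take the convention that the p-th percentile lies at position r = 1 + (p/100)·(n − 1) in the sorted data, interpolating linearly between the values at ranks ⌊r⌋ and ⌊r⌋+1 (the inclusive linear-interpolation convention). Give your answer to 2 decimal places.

n = 9.
r = 1 + (40/100)·(9 − 1) = 1 + 3.2 = 4.2.
Rank 4 is 10.4 and rank 5 is 10.7.
Interpolate: 10.4 + 0.2·(10.7 − 10.4) = 10.4 + 0.2·0.3 = 10.46.

10.46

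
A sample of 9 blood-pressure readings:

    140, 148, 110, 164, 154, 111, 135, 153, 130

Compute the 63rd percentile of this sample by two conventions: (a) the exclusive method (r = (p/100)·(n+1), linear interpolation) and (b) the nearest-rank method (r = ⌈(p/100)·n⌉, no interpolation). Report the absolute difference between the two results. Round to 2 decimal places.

Sorted: 110, 111, 130, 135, 140, 148, 153, 154, 164.
n = 9.
(a) r = 6.3; between ranks 6 (148) and 7 (153): 149.5.
(b) the nearest-rank method: rank 6 → 148.
|149.5 − 148| = 1.5.

1.50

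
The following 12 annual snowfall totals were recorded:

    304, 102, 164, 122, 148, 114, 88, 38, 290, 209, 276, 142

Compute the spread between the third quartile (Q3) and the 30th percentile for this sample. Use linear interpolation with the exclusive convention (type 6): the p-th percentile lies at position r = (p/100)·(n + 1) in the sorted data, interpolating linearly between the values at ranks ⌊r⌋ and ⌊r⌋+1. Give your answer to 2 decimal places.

Sorted: 38, 88, 102, 114, 122, 142, 148, 164, 209, 276, 290, 304.
n = 12.
P30: r = 3.9; ranks 3–4 are 102, 114; interpolating gives 112.8.
P75: r = 9.75; ranks 9–10 are 209, 276; interpolating gives 259.25.
Difference: 259.25 − 112.8 = 146.45.

146.45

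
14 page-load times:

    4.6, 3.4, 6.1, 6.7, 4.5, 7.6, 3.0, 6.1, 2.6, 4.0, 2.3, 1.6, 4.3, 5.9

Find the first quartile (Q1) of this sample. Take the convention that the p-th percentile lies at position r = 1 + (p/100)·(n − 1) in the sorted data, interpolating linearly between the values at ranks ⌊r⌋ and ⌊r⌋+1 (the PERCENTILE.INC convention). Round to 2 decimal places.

Sorted: 1.6, 2.3, 2.6, 3.0, 3.4, 4.0, 4.3, 4.5, 4.6, 5.9, 6.1, 6.1, 6.7, 7.6.
n = 14.
r = 1 + (25/100)·(14 − 1) = 1 + 3.25 = 4.25.
Rank 4 is 3.0 and rank 5 is 3.4.
Interpolate: 3.0 + 0.25·(3.4 − 3.0) = 3.0 + 0.25·0.4 = 3.1.

3.10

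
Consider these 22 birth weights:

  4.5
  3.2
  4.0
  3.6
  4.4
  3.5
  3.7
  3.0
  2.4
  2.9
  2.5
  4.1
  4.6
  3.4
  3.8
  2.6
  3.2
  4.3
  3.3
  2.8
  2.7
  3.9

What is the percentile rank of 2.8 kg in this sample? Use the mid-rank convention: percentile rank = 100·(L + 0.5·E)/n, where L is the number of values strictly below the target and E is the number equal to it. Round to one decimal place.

Sorted: 2.4, 2.5, 2.6, 2.7, 2.8, 2.9, 3.0, 3.2, 3.2, 3.3, 3.4, 3.5, 3.6, 3.7, 3.8, 3.9, 4.0, 4.1, 4.3, 4.4, 4.5, 4.6.
Count below 2.8: L = 4; count equal: E = 1; n = 22.
Percentile rank = 100·(4 + 0.5·1)/22 = 100·4.5/22 = 20.45.

20.5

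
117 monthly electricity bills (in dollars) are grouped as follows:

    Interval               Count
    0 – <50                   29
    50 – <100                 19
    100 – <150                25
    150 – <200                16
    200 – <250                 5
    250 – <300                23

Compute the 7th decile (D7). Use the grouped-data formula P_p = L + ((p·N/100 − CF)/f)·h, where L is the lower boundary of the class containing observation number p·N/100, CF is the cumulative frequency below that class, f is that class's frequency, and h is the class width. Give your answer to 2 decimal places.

177.81

N = 117; target position k = 70/100 · 117 = 81.9.
Cumulative frequencies: 29, 48, 73, 89, 94, 117.
Observation 81.9 falls in the class 150 – <200.
L = 150, CF = 73, f = 16, h = 50.
P70 = 150 + ((81.9 − 73)/16)·50 = 150 + 27.8125 = 177.812.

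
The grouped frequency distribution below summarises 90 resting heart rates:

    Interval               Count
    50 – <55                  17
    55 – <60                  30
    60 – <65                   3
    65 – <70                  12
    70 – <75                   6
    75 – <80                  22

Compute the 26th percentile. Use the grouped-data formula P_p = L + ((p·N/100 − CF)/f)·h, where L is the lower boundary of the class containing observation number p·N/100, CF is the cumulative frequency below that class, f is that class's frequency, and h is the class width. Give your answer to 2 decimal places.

N = 90; target position k = 26/100 · 90 = 23.4.
Cumulative frequencies: 17, 47, 50, 62, 68, 90.
Observation 23.4 falls in the class 55 – <60.
L = 55, CF = 17, f = 30, h = 5.
P26 = 55 + ((23.4 − 17)/30)·5 = 55 + 1.06667 = 56.0667.

56.07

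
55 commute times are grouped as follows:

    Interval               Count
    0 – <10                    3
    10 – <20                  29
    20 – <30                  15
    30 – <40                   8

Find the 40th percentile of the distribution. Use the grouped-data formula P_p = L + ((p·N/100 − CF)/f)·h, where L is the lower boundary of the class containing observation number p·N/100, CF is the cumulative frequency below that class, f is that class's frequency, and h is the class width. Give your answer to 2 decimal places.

N = 55; target position k = 40/100 · 55 = 22.
Cumulative frequencies: 3, 32, 47, 55.
Observation 22 falls in the class 10 – <20.
L = 10, CF = 3, f = 29, h = 10.
P40 = 10 + ((22 − 3)/29)·10 = 10 + 6.55172 = 16.5517.

16.55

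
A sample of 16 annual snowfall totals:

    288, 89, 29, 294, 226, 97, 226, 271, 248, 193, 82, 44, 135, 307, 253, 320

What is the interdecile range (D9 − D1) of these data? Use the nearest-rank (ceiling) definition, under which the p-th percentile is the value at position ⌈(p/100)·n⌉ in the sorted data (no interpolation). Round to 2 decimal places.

263.00

Sorted: 29, 44, 82, 89, 97, 135, 193, 226, 226, 248, 253, 271, 288, 294, 307, 320.
n = 16.
P10: rank ⌈10/100·16⌉ = 2 → 44.
P90: rank ⌈90/100·16⌉ = 15 → 307.
Difference: 307 − 44 = 263.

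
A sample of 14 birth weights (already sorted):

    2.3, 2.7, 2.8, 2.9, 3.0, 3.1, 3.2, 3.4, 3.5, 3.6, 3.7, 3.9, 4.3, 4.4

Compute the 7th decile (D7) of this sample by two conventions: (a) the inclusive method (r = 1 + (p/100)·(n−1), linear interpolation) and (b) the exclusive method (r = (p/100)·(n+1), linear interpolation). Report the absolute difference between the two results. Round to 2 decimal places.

n = 14.
(a) r = 10.1; between ranks 10 (3.6) and 11 (3.7): 3.61.
(b) r = 10.5; between ranks 10 (3.6) and 11 (3.7): 3.65.
|3.61 − 3.65| = 0.04.

0.04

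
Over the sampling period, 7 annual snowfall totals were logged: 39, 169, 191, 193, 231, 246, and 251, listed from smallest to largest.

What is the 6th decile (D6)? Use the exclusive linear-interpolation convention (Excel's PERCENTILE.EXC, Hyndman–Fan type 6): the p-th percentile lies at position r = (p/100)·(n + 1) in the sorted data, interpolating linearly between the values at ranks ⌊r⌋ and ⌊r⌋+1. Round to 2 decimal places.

n = 7.
r = (60/100)·(7 + 1) = 4.8.
Rank 4 is 193 and rank 5 is 231.
Interpolate: 193 + 0.8·(231 − 193) = 193 + 0.8·38 = 223.4.

223.40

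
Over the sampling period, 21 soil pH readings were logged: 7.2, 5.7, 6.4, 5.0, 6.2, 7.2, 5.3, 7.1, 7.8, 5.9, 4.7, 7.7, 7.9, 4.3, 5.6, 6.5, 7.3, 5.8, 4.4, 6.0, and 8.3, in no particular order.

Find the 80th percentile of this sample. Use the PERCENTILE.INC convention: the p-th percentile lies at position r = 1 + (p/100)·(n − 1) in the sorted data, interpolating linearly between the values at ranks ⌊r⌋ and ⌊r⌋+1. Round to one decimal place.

7.3

Sorted: 4.3, 4.4, 4.7, 5.0, 5.3, 5.6, 5.7, 5.8, 5.9, 6.0, 6.2, 6.4, 6.5, 7.1, 7.2, 7.2, 7.3, 7.7, 7.8, 7.9, 8.3.
n = 21.
r = 1 + (80/100)·(21 − 1) = 1 + 16 = 17.
r is an integer, so P80 is the value at rank 17: 7.3.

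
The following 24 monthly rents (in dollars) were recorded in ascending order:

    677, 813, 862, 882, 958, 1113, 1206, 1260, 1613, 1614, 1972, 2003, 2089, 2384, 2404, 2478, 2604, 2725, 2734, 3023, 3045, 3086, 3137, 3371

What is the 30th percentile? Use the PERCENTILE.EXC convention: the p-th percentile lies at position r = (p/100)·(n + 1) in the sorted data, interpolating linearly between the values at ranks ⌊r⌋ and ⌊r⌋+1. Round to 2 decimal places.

1233.00

n = 24.
r = (30/100)·(24 + 1) = 7.5.
Rank 7 is 1206 and rank 8 is 1260.
Interpolate: 1206 + 0.5·(1260 − 1206) = 1206 + 0.5·54 = 1233.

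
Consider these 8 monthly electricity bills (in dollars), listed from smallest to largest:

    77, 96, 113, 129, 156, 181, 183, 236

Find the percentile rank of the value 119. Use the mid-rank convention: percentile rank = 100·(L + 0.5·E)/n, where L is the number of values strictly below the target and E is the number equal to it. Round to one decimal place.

Count below 119: L = 3; count equal: E = 0; n = 8.
Percentile rank = 100·(3 + 0.5·0)/8 = 100·3/8 = 37.5.

37.5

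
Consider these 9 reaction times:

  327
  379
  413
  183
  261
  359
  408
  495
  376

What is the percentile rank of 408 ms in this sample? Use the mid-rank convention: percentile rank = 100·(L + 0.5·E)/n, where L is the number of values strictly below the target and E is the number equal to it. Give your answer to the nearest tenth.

Sorted: 183, 261, 327, 359, 376, 379, 408, 413, 495.
Count below 408: L = 6; count equal: E = 1; n = 9.
Percentile rank = 100·(6 + 0.5·1)/9 = 100·6.5/9 = 72.22.

72.2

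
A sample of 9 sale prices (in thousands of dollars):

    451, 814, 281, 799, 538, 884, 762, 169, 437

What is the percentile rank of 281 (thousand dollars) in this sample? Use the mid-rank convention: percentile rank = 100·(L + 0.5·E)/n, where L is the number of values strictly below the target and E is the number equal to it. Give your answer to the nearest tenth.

Sorted: 169, 281, 437, 451, 538, 762, 799, 814, 884.
Count below 281: L = 1; count equal: E = 1; n = 9.
Percentile rank = 100·(1 + 0.5·1)/9 = 100·1.5/9 = 16.67.

16.7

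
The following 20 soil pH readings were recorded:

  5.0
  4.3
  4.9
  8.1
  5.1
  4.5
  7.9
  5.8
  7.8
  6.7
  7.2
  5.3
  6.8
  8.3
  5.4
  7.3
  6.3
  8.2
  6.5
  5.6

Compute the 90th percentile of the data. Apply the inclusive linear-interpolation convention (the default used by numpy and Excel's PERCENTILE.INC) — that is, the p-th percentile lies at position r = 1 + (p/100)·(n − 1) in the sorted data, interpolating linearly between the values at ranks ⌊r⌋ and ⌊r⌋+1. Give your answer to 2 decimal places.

8.11

Sorted: 4.3, 4.5, 4.9, 5.0, 5.1, 5.3, 5.4, 5.6, 5.8, 6.3, 6.5, 6.7, 6.8, 7.2, 7.3, 7.8, 7.9, 8.1, 8.2, 8.3.
n = 20.
r = 1 + (90/100)·(20 − 1) = 1 + 17.1 = 18.1.
Rank 18 is 8.1 and rank 19 is 8.2.
Interpolate: 8.1 + 0.1·(8.2 − 8.1) = 8.1 + 0.1·0.1 = 8.11.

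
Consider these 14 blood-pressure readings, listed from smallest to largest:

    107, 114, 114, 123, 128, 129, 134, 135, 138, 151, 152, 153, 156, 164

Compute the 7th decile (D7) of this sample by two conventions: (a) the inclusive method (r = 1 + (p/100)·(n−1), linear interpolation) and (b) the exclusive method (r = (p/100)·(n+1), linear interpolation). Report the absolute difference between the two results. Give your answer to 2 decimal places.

0.40

n = 14.
(a) r = 10.1; between ranks 10 (151) and 11 (152): 151.1.
(b) r = 10.5; between ranks 10 (151) and 11 (152): 151.5.
|151.1 − 151.5| = 0.4.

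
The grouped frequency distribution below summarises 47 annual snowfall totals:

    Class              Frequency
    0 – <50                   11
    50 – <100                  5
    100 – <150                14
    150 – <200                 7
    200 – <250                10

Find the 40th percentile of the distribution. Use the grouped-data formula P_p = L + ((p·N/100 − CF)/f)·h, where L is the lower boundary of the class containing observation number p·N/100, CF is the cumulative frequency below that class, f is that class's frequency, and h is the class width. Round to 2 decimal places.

N = 47; target position k = 40/100 · 47 = 18.8.
Cumulative frequencies: 11, 16, 30, 37, 47.
Observation 18.8 falls in the class 100 – <150.
L = 100, CF = 16, f = 14, h = 50.
P40 = 100 + ((18.8 − 16)/14)·50 = 100 + 10 = 110.

110.00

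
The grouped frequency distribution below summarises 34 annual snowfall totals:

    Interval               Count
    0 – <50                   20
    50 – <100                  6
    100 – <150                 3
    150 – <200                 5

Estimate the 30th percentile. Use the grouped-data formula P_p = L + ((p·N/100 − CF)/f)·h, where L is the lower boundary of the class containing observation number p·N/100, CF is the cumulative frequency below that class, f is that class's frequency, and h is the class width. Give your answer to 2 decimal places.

25.50

N = 34; target position k = 30/100 · 34 = 10.2.
Cumulative frequencies: 20, 26, 29, 34.
Observation 10.2 falls in the class 0 – <50.
L = 0, CF = 0, f = 20, h = 50.
P30 = 0 + ((10.2 − 0)/20)·50 = 0 + 25.5 = 25.5.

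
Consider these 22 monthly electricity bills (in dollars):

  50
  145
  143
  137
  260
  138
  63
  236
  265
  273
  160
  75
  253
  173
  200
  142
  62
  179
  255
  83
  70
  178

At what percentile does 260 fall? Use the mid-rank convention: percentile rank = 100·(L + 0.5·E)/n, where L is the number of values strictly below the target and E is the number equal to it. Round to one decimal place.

Sorted: 50, 62, 63, 70, 75, 83, 137, 138, 142, 143, 145, 160, 173, 178, 179, 200, 236, 253, 255, 260, 265, 273.
Count below 260: L = 19; count equal: E = 1; n = 22.
Percentile rank = 100·(19 + 0.5·1)/22 = 100·19.5/22 = 88.64.

88.6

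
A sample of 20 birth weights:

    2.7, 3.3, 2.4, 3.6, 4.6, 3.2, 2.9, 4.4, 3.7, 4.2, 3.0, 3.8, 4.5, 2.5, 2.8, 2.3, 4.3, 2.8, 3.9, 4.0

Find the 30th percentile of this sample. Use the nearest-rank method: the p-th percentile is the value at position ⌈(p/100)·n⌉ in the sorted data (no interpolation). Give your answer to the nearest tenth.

Sorted: 2.3, 2.4, 2.5, 2.7, 2.8, 2.8, 2.9, 3.0, 3.2, 3.3, 3.6, 3.7, 3.8, 3.9, 4.0, 4.2, 4.3, 4.4, 4.5, 4.6.
n = 20.
Position = ⌈30/100 · 20⌉ = ⌈6⌉ = 6.
The value at rank 6 is 2.8.

2.8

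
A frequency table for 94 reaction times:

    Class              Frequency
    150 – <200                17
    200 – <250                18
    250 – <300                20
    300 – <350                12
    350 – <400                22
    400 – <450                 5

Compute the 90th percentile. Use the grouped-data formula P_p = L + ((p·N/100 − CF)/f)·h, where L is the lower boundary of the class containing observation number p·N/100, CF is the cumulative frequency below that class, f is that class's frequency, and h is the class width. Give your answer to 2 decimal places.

390.00

N = 94; target position k = 90/100 · 94 = 84.6.
Cumulative frequencies: 17, 35, 55, 67, 89, 94.
Observation 84.6 falls in the class 350 – <400.
L = 350, CF = 67, f = 22, h = 50.
P90 = 350 + ((84.6 − 67)/22)·50 = 350 + 40 = 390.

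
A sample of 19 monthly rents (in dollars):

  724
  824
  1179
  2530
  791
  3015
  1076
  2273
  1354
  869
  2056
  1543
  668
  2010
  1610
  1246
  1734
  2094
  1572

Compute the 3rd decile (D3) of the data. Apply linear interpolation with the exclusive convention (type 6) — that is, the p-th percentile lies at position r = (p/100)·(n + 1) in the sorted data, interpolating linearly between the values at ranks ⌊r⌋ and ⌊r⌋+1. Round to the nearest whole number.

1076

Sorted: 668, 724, 791, 824, 869, 1076, 1179, 1246, 1354, 1543, 1572, 1610, 1734, 2010, 2056, 2094, 2273, 2530, 3015.
n = 19.
r = (30/100)·(19 + 1) = 6.
r is an integer, so P30 is the value at rank 6: 1076.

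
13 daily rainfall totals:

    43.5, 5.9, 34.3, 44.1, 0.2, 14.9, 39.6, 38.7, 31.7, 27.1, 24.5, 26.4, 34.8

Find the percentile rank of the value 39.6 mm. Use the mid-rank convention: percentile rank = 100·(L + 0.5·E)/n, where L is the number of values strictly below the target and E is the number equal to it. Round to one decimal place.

80.8

Sorted: 0.2, 5.9, 14.9, 24.5, 26.4, 27.1, 31.7, 34.3, 34.8, 38.7, 39.6, 43.5, 44.1.
Count below 39.6: L = 10; count equal: E = 1; n = 13.
Percentile rank = 100·(10 + 0.5·1)/13 = 100·10.5/13 = 80.77.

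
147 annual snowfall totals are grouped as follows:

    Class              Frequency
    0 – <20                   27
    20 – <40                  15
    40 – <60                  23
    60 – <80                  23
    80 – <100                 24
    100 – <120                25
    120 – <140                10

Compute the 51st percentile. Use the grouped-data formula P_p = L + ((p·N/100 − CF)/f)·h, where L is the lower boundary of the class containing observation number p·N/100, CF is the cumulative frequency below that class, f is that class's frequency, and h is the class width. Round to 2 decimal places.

68.67

N = 147; target position k = 51/100 · 147 = 74.97.
Cumulative frequencies: 27, 42, 65, 88, 112, 137, 147.
Observation 74.97 falls in the class 60 – <80.
L = 60, CF = 65, f = 23, h = 20.
P51 = 60 + ((74.97 − 65)/23)·20 = 60 + 8.66957 = 68.6696.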